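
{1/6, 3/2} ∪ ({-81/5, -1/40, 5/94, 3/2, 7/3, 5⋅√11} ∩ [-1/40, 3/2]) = {-1/40, 5/94, 1/6, 3/2}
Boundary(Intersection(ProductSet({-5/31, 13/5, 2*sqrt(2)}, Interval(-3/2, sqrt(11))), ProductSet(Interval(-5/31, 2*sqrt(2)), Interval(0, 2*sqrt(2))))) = ProductSet({-5/31, 13/5, 2*sqrt(2)}, Interval(0, 2*sqrt(2)))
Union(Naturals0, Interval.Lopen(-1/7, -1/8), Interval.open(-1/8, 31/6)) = Union(Interval.open(-1/7, 31/6), Naturals0)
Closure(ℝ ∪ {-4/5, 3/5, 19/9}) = ℝ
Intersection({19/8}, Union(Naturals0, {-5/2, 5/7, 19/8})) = {19/8}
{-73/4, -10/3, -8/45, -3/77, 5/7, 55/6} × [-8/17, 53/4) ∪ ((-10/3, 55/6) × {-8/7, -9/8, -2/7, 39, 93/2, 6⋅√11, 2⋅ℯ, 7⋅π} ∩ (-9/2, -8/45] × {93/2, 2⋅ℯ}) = ((-10/3, -8/45] × {93/2, 2⋅ℯ}) ∪ ({-73/4, -10/3, -8/45, -3/77, 5/7, 55/6} × [-8/17, 53/4))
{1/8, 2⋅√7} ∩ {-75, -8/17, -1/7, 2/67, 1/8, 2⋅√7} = {1/8, 2⋅√7}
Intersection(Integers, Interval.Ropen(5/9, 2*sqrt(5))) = Range(1, 5, 1)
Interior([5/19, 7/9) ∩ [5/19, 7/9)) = (5/19, 7/9)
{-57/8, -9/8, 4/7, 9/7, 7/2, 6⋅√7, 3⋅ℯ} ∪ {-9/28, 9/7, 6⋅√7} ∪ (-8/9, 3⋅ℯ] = {-57/8, -9/8, 6⋅√7} ∪ (-8/9, 3⋅ℯ]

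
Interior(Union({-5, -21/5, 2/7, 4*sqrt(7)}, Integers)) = EmptySet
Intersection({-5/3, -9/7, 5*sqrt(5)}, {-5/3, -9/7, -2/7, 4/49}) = {-5/3, -9/7}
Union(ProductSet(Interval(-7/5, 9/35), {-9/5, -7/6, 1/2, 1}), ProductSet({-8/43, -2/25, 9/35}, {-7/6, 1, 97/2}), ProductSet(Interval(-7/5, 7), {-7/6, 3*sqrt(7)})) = Union(ProductSet({-8/43, -2/25, 9/35}, {-7/6, 1, 97/2}), ProductSet(Interval(-7/5, 9/35), {-9/5, -7/6, 1/2, 1}), ProductSet(Interval(-7/5, 7), {-7/6, 3*sqrt(7)}))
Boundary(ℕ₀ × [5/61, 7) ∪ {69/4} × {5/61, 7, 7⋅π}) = (ℕ₀ × [5/61, 7]) ∪ ({69/4} × {5/61, 7, 7⋅π})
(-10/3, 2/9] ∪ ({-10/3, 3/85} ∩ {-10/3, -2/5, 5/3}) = [-10/3, 2/9]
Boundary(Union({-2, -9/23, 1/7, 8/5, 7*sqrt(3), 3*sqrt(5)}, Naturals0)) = Union({-2, -9/23, 1/7, 8/5, 7*sqrt(3), 3*sqrt(5)}, Naturals0)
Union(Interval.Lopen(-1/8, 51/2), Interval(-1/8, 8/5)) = Interval(-1/8, 51/2)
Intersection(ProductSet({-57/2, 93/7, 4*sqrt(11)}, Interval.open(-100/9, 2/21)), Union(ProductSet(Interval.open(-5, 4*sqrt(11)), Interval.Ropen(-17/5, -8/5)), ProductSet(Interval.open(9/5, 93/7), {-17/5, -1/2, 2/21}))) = ProductSet({4*sqrt(11)}, {-17/5, -1/2})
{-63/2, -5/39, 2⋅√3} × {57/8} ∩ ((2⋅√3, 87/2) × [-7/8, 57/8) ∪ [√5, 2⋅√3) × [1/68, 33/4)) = ∅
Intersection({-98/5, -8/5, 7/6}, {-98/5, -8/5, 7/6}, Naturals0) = EmptySet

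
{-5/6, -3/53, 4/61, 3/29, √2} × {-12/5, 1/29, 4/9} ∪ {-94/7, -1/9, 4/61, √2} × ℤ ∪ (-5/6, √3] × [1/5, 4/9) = ({-94/7, -1/9, 4/61, √2} × ℤ) ∪ ({-5/6, -3/53, 4/61, 3/29, √2} × {-12/5, 1/29, 4/9}) ∪ ((-5/6, √3] × [1/5, 4/9))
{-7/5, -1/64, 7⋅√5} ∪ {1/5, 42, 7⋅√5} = {-7/5, -1/64, 1/5, 42, 7⋅√5}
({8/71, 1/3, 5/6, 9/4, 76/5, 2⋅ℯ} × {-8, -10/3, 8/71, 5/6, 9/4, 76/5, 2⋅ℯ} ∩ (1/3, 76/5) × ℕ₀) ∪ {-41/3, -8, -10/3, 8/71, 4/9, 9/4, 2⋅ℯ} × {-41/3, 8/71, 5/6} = {-41/3, -8, -10/3, 8/71, 4/9, 9/4, 2⋅ℯ} × {-41/3, 8/71, 5/6}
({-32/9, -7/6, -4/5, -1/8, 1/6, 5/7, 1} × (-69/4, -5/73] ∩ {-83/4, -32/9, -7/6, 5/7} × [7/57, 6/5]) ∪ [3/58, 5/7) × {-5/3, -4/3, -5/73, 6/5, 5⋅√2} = [3/58, 5/7) × {-5/3, -4/3, -5/73, 6/5, 5⋅√2}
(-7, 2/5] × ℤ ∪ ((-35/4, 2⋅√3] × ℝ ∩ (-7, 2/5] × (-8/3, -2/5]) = (-7, 2/5] × (ℤ ∪ (-8/3, -2/5])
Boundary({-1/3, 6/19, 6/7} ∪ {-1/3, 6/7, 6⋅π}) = {-1/3, 6/19, 6/7, 6⋅π}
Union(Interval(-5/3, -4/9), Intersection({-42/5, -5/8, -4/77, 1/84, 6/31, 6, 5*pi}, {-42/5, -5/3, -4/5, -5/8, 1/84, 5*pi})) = Union({-42/5, 1/84, 5*pi}, Interval(-5/3, -4/9))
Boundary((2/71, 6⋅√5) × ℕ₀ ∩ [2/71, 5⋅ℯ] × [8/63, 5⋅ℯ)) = [2/71, 6⋅√5] × {1, 2, …, 13}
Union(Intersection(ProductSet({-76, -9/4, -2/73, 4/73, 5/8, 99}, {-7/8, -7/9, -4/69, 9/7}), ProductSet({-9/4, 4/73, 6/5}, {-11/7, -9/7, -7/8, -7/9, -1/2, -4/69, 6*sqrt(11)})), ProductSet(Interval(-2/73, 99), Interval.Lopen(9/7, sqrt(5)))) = Union(ProductSet({-9/4, 4/73}, {-7/8, -7/9, -4/69}), ProductSet(Interval(-2/73, 99), Interval.Lopen(9/7, sqrt(5))))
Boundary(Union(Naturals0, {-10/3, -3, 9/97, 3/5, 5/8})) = Union({-10/3, -3, 9/97, 3/5, 5/8}, Naturals0)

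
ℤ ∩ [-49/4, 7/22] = {-12, -11, …, 0}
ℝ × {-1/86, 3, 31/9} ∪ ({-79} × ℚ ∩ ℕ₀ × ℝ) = ℝ × {-1/86, 3, 31/9}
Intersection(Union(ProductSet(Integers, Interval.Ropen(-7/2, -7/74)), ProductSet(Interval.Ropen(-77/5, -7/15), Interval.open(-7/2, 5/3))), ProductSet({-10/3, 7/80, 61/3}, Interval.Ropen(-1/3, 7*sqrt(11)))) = ProductSet({-10/3}, Interval.Ropen(-1/3, 5/3))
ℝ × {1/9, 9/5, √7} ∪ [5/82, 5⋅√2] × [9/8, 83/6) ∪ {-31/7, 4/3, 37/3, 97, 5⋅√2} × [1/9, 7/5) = (ℝ × {1/9, 9/5, √7}) ∪ ([5/82, 5⋅√2] × [9/8, 83/6)) ∪ ({-31/7, 4/3, 37/3, 97, 5⋅√2} × [1/9, 7/5))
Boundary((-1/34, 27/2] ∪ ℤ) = {-1/34, 27/2} ∪ (ℤ \ (-1/34, 27/2))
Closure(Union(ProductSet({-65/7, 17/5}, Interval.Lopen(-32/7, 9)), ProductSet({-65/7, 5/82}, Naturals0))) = Union(ProductSet({-65/7, 5/82}, Naturals0), ProductSet({-65/7, 17/5}, Interval(-32/7, 9)))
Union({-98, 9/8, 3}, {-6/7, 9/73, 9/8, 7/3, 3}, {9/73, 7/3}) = {-98, -6/7, 9/73, 9/8, 7/3, 3}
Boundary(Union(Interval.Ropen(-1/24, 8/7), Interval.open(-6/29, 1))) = {-6/29, 8/7}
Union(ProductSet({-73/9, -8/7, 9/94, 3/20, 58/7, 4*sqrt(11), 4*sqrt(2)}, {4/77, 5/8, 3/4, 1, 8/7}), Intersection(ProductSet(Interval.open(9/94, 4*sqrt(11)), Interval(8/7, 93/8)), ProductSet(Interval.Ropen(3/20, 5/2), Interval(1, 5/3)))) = Union(ProductSet({-73/9, -8/7, 9/94, 3/20, 58/7, 4*sqrt(11), 4*sqrt(2)}, {4/77, 5/8, 3/4, 1, 8/7}), ProductSet(Interval.Ropen(3/20, 5/2), Interval(8/7, 5/3)))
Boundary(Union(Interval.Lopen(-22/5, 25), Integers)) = Union(Complement(Integers, Interval.open(-22/5, 25)), {-22/5})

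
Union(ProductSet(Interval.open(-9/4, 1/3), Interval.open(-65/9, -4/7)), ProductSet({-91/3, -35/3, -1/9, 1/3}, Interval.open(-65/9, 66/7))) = Union(ProductSet({-91/3, -35/3, -1/9, 1/3}, Interval.open(-65/9, 66/7)), ProductSet(Interval.open(-9/4, 1/3), Interval.open(-65/9, -4/7)))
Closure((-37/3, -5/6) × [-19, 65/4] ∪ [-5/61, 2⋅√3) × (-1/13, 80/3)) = ([-37/3, -5/6] × [-19, 65/4]) ∪ ({-5/61, 2⋅√3} × [-1/13, 80/3]) ∪ ([-5/61, 2⋅√3] × {-1/13, 80/3}) ∪ ([-5/61, 2⋅√3) × (-1/13, 80/3))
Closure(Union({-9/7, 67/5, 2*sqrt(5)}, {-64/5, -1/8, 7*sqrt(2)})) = {-64/5, -9/7, -1/8, 67/5, 7*sqrt(2), 2*sqrt(5)}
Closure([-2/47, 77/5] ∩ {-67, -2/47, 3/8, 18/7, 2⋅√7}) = {-2/47, 3/8, 18/7, 2⋅√7}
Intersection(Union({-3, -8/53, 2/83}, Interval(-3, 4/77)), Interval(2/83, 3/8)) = Interval(2/83, 4/77)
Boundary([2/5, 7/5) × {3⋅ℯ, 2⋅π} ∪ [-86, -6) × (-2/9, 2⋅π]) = ({-86, -6} × [-2/9, 2⋅π]) ∪ ([-86, -6] × {-2/9, 2⋅π}) ∪ ([2/5, 7/5] × {3⋅ℯ, 2⋅π})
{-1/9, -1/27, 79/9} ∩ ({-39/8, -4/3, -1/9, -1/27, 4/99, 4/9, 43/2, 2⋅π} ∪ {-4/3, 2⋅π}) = {-1/9, -1/27}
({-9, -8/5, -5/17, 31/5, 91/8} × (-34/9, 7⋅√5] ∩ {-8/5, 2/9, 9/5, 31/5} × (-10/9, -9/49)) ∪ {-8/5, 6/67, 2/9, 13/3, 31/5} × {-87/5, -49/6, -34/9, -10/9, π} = ({-8/5, 31/5} × (-10/9, -9/49)) ∪ ({-8/5, 6/67, 2/9, 13/3, 31/5} × {-87/5, -49/6, -34/9, -10/9, π})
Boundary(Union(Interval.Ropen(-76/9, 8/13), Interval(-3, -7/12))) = {-76/9, 8/13}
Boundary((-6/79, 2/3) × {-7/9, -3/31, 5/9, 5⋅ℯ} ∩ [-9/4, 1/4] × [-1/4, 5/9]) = [-6/79, 1/4] × {-3/31, 5/9}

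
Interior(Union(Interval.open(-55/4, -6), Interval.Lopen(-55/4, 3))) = Interval.open(-55/4, 3)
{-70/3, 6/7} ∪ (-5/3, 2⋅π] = {-70/3} ∪ (-5/3, 2⋅π]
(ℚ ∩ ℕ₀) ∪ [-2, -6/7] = [-2, -6/7] ∪ ℕ₀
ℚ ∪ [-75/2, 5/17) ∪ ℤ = ℚ ∪ [-75/2, 5/17]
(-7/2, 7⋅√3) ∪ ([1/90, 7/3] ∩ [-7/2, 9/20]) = (-7/2, 7⋅√3)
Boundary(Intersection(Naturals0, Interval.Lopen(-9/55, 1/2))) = Range(0, 1, 1)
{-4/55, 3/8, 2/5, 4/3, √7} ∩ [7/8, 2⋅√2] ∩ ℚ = {4/3}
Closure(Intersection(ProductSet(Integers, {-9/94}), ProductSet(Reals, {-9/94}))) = ProductSet(Integers, {-9/94})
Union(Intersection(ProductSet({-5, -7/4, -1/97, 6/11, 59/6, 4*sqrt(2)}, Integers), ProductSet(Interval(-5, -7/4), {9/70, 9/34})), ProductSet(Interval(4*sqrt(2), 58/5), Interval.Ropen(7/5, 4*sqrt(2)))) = ProductSet(Interval(4*sqrt(2), 58/5), Interval.Ropen(7/5, 4*sqrt(2)))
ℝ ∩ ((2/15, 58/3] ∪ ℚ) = ℚ ∪ [2/15, 58/3]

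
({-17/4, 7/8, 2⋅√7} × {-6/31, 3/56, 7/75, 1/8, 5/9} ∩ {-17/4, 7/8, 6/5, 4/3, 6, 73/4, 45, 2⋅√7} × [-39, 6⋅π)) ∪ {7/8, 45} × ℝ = ({7/8, 45} × ℝ) ∪ ({-17/4, 7/8, 2⋅√7} × {-6/31, 3/56, 7/75, 1/8, 5/9})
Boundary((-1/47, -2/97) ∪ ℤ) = {-1/47, -2/97} ∪ (ℤ \ (-1/47, -2/97))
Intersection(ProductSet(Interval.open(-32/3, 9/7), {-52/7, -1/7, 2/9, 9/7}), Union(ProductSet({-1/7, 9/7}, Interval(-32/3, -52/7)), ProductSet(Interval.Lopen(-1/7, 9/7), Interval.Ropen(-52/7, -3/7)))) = ProductSet(Interval.Ropen(-1/7, 9/7), {-52/7})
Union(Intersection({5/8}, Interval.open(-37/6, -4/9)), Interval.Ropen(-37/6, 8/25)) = Interval.Ropen(-37/6, 8/25)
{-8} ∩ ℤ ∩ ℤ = {-8}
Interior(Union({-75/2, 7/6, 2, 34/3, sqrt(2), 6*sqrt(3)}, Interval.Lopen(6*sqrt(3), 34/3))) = Interval.open(6*sqrt(3), 34/3)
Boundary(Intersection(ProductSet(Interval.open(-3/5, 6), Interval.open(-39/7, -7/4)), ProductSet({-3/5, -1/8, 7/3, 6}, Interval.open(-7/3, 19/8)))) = ProductSet({-1/8, 7/3}, Interval(-7/3, -7/4))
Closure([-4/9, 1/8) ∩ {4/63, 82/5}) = {4/63}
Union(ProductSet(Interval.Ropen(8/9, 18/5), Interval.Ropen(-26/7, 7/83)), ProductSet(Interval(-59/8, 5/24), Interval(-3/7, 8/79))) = Union(ProductSet(Interval(-59/8, 5/24), Interval(-3/7, 8/79)), ProductSet(Interval.Ropen(8/9, 18/5), Interval.Ropen(-26/7, 7/83)))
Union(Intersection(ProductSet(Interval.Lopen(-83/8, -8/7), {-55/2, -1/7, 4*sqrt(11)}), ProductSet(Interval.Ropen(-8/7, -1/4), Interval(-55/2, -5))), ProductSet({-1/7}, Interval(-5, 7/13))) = Union(ProductSet({-8/7}, {-55/2}), ProductSet({-1/7}, Interval(-5, 7/13)))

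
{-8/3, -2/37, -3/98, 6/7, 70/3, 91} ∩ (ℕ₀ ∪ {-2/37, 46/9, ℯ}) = {-2/37, 91}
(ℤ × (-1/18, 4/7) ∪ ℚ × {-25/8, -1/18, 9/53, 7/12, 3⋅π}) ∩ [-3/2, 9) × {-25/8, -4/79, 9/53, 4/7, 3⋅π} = ({-1, 0, …, 8} × {-4/79, 9/53}) ∪ ((ℚ ∩ [-3/2, 9)) × {-25/8, 9/53, 3⋅π})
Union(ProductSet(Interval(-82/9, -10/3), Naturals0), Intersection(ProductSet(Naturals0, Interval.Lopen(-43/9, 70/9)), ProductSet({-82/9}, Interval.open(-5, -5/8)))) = ProductSet(Interval(-82/9, -10/3), Naturals0)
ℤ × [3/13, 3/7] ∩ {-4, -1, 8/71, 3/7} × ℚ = {-4, -1} × (ℚ ∩ [3/13, 3/7])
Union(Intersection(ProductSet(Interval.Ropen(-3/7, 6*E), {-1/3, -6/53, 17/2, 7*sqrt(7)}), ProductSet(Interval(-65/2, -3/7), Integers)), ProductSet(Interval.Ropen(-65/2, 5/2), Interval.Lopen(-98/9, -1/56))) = ProductSet(Interval.Ropen(-65/2, 5/2), Interval.Lopen(-98/9, -1/56))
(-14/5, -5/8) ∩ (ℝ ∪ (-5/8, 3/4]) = (-14/5, -5/8)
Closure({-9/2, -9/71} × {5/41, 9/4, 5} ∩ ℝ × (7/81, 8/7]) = {-9/2, -9/71} × {5/41}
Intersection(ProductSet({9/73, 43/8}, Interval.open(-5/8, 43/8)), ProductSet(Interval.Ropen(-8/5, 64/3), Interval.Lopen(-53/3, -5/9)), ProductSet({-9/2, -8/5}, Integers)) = EmptySet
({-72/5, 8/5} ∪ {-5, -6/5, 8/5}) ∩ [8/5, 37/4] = {8/5}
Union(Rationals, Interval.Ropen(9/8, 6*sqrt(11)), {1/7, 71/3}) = Union(Interval.Ropen(9/8, 6*sqrt(11)), Rationals)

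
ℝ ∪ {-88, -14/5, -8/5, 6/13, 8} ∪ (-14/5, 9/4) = (-∞, ∞)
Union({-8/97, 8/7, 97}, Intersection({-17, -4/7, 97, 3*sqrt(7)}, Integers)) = {-17, -8/97, 8/7, 97}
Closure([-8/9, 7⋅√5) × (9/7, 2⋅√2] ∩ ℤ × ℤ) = {0, 1, …, 15} × {2}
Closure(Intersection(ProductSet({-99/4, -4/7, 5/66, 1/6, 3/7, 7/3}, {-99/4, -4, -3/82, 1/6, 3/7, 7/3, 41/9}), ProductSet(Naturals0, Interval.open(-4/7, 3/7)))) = EmptySet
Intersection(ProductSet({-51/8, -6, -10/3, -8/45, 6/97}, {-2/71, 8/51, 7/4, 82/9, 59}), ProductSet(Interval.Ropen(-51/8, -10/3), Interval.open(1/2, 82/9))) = ProductSet({-51/8, -6}, {7/4})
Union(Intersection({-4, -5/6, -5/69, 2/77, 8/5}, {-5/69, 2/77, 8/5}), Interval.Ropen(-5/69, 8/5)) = Interval(-5/69, 8/5)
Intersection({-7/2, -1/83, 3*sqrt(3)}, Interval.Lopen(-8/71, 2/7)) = {-1/83}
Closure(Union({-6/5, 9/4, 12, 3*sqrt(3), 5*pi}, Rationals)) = Reals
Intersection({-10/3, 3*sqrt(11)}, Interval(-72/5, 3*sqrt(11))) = {-10/3, 3*sqrt(11)}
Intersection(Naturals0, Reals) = Naturals0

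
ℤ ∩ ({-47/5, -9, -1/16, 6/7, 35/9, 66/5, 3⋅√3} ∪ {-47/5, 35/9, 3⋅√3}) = {-9}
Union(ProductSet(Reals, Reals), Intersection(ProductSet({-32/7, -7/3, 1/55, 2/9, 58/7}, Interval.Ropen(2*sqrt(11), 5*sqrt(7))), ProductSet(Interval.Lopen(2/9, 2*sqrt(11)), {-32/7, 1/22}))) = ProductSet(Reals, Reals)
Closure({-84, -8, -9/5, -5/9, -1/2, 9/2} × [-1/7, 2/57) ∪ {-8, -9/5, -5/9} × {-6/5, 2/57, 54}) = ({-8, -9/5, -5/9} × {-6/5, 2/57, 54}) ∪ ({-84, -8, -9/5, -5/9, -1/2, 9/2} × [-1/7, 2/57])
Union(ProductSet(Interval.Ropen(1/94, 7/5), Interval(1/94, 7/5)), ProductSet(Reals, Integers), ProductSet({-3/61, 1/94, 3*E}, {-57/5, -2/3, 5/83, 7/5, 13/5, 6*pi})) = Union(ProductSet({-3/61, 1/94, 3*E}, {-57/5, -2/3, 5/83, 7/5, 13/5, 6*pi}), ProductSet(Interval.Ropen(1/94, 7/5), Interval(1/94, 7/5)), ProductSet(Reals, Integers))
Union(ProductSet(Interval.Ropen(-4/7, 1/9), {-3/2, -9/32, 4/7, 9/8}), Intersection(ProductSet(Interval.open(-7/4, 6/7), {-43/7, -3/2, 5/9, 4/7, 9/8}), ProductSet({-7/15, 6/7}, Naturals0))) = ProductSet(Interval.Ropen(-4/7, 1/9), {-3/2, -9/32, 4/7, 9/8})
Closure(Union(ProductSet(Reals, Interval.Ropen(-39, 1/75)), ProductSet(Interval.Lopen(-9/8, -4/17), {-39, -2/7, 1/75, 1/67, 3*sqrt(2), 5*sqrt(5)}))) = Union(ProductSet(Interval(-9/8, -4/17), {-39, 1/75, 1/67, 3*sqrt(2), 5*sqrt(5)}), ProductSet(Interval.Lopen(-9/8, -4/17), {-39, -2/7, 1/75, 1/67, 3*sqrt(2), 5*sqrt(5)}), ProductSet(Reals, Interval(-39, 1/75)))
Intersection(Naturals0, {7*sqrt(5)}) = EmptySet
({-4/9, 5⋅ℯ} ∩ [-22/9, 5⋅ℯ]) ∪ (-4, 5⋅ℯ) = (-4, 5⋅ℯ]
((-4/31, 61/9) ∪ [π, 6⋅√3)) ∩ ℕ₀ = {0, 1, …, 10}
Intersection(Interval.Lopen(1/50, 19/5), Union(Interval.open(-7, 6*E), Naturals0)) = Union(Interval.Lopen(1/50, 19/5), Range(1, 4, 1))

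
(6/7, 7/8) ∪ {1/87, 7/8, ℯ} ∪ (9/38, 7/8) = {1/87, ℯ} ∪ (9/38, 7/8]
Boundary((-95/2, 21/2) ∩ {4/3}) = {4/3}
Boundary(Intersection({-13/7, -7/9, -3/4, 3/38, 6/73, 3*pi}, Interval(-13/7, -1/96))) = {-13/7, -7/9, -3/4}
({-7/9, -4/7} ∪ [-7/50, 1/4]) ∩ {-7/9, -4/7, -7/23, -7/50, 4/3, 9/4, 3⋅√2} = {-7/9, -4/7, -7/50}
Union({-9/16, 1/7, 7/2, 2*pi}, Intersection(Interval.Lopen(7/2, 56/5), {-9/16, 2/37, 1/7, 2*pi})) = {-9/16, 1/7, 7/2, 2*pi}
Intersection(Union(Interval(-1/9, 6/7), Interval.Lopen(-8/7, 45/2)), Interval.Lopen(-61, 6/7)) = Interval.Lopen(-8/7, 6/7)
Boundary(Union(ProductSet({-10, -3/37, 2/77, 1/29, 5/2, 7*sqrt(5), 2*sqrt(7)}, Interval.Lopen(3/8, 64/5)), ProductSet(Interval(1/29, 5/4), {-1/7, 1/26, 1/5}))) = Union(ProductSet({-10, -3/37, 2/77, 1/29, 5/2, 7*sqrt(5), 2*sqrt(7)}, Interval(3/8, 64/5)), ProductSet(Interval(1/29, 5/4), {-1/7, 1/26, 1/5}))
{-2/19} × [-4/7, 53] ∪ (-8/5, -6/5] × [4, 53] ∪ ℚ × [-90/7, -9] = (ℚ × [-90/7, -9]) ∪ ({-2/19} × [-4/7, 53]) ∪ ((-8/5, -6/5] × [4, 53])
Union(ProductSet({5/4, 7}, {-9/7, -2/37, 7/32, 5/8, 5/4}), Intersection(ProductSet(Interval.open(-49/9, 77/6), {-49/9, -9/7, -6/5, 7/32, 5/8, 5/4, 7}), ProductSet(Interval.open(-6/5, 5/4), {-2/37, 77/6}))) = ProductSet({5/4, 7}, {-9/7, -2/37, 7/32, 5/8, 5/4})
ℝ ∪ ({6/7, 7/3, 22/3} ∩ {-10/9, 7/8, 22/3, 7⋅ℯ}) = ℝ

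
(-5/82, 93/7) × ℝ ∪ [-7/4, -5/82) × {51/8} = ((-5/82, 93/7) × ℝ) ∪ ([-7/4, -5/82) × {51/8})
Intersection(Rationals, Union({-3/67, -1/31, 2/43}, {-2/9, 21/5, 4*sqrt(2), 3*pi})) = {-2/9, -3/67, -1/31, 2/43, 21/5}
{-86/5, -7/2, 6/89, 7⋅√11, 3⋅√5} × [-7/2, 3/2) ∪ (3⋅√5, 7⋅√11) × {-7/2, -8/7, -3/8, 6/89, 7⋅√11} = ({-86/5, -7/2, 6/89, 7⋅√11, 3⋅√5} × [-7/2, 3/2)) ∪ ((3⋅√5, 7⋅√11) × {-7/2, -8/7, -3/8, 6/89, 7⋅√11})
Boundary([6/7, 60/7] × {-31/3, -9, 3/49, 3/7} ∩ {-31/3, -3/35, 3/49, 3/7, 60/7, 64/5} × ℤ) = {60/7} × {-9}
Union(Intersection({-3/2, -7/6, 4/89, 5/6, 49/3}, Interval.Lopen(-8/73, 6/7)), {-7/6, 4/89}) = {-7/6, 4/89, 5/6}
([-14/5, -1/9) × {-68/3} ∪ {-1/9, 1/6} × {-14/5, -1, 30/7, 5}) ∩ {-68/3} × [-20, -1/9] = ∅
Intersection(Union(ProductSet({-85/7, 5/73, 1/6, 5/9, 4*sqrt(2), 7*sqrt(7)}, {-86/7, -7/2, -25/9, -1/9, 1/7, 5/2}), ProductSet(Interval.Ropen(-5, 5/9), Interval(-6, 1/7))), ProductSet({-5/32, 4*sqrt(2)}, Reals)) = Union(ProductSet({-5/32}, Interval(-6, 1/7)), ProductSet({4*sqrt(2)}, {-86/7, -7/2, -25/9, -1/9, 1/7, 5/2}))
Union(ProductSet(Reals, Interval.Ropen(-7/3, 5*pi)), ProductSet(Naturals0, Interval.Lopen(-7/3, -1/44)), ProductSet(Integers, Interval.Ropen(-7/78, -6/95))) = ProductSet(Reals, Interval.Ropen(-7/3, 5*pi))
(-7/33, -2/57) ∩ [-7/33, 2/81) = (-7/33, -2/57)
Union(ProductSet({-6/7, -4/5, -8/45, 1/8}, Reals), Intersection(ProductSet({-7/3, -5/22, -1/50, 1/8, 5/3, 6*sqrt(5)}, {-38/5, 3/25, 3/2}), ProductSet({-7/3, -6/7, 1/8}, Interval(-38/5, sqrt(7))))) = Union(ProductSet({-7/3, 1/8}, {-38/5, 3/25, 3/2}), ProductSet({-6/7, -4/5, -8/45, 1/8}, Reals))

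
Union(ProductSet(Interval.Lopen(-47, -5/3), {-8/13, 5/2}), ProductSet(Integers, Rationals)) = Union(ProductSet(Integers, Rationals), ProductSet(Interval.Lopen(-47, -5/3), {-8/13, 5/2}))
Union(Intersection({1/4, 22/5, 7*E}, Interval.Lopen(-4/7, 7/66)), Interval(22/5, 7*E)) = Interval(22/5, 7*E)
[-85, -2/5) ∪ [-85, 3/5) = [-85, 3/5)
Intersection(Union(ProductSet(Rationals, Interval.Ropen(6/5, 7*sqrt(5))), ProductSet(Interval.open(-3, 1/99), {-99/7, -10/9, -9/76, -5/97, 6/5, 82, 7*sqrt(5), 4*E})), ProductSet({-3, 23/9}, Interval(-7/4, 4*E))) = ProductSet({-3, 23/9}, Interval(6/5, 4*E))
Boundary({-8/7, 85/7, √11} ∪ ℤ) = ℤ ∪ {-8/7, 85/7, √11}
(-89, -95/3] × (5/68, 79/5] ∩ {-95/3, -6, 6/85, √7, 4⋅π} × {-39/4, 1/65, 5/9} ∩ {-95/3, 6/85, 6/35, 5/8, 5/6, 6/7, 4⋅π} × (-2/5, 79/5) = {-95/3} × {5/9}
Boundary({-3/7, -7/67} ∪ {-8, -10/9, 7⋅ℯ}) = {-8, -10/9, -3/7, -7/67, 7⋅ℯ}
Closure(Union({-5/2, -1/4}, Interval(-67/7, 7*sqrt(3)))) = Interval(-67/7, 7*sqrt(3))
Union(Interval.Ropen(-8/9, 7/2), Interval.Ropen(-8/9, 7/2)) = Interval.Ropen(-8/9, 7/2)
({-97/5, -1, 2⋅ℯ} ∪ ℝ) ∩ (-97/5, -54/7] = (-97/5, -54/7]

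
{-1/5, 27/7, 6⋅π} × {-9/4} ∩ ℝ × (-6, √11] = {-1/5, 27/7, 6⋅π} × {-9/4}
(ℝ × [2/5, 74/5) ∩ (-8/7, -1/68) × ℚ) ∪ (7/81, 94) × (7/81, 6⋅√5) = ((-8/7, -1/68) × (ℚ ∩ [2/5, 74/5))) ∪ ((7/81, 94) × (7/81, 6⋅√5))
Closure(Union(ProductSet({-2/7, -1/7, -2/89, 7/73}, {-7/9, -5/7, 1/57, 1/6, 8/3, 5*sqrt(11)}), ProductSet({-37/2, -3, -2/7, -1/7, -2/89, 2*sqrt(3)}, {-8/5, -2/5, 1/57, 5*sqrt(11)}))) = Union(ProductSet({-2/7, -1/7, -2/89, 7/73}, {-7/9, -5/7, 1/57, 1/6, 8/3, 5*sqrt(11)}), ProductSet({-37/2, -3, -2/7, -1/7, -2/89, 2*sqrt(3)}, {-8/5, -2/5, 1/57, 5*sqrt(11)}))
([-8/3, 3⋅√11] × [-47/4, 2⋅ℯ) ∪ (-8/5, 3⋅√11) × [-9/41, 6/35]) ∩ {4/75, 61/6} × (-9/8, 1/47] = {4/75} × (-9/8, 1/47]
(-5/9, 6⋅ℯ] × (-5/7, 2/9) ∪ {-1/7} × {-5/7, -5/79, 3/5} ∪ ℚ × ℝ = (ℚ × ℝ) ∪ ((-5/9, 6⋅ℯ] × (-5/7, 2/9))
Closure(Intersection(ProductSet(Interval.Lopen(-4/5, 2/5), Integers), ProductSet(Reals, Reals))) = ProductSet(Interval(-4/5, 2/5), Integers)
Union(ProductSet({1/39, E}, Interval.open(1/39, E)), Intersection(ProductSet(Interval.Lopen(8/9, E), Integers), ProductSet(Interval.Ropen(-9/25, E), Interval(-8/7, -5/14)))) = Union(ProductSet({1/39, E}, Interval.open(1/39, E)), ProductSet(Interval.open(8/9, E), Range(-1, 0, 1)))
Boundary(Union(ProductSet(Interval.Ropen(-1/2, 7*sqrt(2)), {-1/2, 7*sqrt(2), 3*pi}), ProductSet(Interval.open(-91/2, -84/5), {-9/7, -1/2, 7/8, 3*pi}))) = Union(ProductSet(Interval(-91/2, -84/5), {-9/7, -1/2, 7/8, 3*pi}), ProductSet(Interval(-1/2, 7*sqrt(2)), {-1/2, 7*sqrt(2), 3*pi}))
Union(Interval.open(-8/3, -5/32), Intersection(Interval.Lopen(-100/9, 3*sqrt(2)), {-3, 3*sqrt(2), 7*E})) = Union({-3, 3*sqrt(2)}, Interval.open(-8/3, -5/32))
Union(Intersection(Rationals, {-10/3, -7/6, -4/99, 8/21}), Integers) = Union({-10/3, -7/6, -4/99, 8/21}, Integers)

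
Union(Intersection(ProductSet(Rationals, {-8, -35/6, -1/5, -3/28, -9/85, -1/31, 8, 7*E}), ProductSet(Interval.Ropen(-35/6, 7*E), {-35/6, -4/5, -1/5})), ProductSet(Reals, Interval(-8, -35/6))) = Union(ProductSet(Intersection(Interval.Ropen(-35/6, 7*E), Rationals), {-35/6, -1/5}), ProductSet(Reals, Interval(-8, -35/6)))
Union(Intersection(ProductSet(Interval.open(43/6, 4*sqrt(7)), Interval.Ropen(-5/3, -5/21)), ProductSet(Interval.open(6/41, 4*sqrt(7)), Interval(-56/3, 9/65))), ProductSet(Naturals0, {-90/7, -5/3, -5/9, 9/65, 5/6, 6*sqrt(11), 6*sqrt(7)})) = Union(ProductSet(Interval.open(43/6, 4*sqrt(7)), Interval.Ropen(-5/3, -5/21)), ProductSet(Naturals0, {-90/7, -5/3, -5/9, 9/65, 5/6, 6*sqrt(11), 6*sqrt(7)}))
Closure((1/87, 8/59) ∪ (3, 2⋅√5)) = [1/87, 8/59] ∪ [3, 2⋅√5]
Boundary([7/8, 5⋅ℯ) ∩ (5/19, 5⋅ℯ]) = {7/8, 5⋅ℯ}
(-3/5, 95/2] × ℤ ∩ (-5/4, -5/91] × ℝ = (-3/5, -5/91] × ℤ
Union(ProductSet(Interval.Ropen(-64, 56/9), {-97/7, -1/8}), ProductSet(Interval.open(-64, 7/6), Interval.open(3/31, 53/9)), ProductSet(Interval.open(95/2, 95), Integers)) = Union(ProductSet(Interval.open(-64, 7/6), Interval.open(3/31, 53/9)), ProductSet(Interval.Ropen(-64, 56/9), {-97/7, -1/8}), ProductSet(Interval.open(95/2, 95), Integers))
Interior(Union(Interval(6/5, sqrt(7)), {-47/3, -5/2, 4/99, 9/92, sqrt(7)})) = Interval.open(6/5, sqrt(7))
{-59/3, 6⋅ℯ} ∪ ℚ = ℚ ∪ {6⋅ℯ}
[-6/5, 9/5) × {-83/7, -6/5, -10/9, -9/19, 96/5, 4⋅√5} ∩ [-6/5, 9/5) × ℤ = ∅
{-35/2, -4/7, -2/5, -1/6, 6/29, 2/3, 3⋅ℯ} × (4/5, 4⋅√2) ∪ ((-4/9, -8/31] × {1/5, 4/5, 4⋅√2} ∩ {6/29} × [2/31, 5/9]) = {-35/2, -4/7, -2/5, -1/6, 6/29, 2/3, 3⋅ℯ} × (4/5, 4⋅√2)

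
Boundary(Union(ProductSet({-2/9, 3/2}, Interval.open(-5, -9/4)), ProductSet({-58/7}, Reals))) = Union(ProductSet({-58/7}, Reals), ProductSet({-2/9, 3/2}, Interval(-5, -9/4)))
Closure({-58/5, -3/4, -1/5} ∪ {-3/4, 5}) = {-58/5, -3/4, -1/5, 5}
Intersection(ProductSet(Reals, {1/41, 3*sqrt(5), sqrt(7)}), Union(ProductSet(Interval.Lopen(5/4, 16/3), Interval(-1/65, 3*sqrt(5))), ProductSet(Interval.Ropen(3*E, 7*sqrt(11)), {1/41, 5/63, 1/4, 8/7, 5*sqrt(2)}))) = Union(ProductSet(Interval.Lopen(5/4, 16/3), {1/41, 3*sqrt(5), sqrt(7)}), ProductSet(Interval.Ropen(3*E, 7*sqrt(11)), {1/41}))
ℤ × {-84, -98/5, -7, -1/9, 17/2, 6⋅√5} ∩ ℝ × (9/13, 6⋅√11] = ℤ × {17/2, 6⋅√5}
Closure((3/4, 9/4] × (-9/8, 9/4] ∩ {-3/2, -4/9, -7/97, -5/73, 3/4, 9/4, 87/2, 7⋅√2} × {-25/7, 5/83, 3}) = {9/4} × {5/83}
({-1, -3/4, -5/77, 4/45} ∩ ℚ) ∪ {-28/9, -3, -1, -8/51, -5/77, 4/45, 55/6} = {-28/9, -3, -1, -3/4, -8/51, -5/77, 4/45, 55/6}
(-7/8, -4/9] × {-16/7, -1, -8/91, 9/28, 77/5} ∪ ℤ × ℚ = (ℤ × ℚ) ∪ ((-7/8, -4/9] × {-16/7, -1, -8/91, 9/28, 77/5})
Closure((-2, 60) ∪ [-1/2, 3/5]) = [-2, 60]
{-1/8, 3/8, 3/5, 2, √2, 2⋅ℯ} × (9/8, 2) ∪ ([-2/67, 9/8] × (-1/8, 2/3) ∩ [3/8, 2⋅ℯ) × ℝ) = ([3/8, 9/8] × (-1/8, 2/3)) ∪ ({-1/8, 3/8, 3/5, 2, √2, 2⋅ℯ} × (9/8, 2))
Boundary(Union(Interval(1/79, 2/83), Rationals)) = Union(Interval(-oo, 1/79), Interval(2/83, oo))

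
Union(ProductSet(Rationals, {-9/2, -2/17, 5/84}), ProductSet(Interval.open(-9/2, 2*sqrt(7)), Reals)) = Union(ProductSet(Interval.open(-9/2, 2*sqrt(7)), Reals), ProductSet(Rationals, {-9/2, -2/17, 5/84}))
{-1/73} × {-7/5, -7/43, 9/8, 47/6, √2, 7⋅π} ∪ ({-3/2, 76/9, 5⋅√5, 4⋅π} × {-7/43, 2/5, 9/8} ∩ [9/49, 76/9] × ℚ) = ({76/9} × {-7/43, 2/5, 9/8}) ∪ ({-1/73} × {-7/5, -7/43, 9/8, 47/6, √2, 7⋅π})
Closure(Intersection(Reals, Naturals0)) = Naturals0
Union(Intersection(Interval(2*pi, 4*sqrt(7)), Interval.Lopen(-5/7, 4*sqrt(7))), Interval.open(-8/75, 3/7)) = Union(Interval.open(-8/75, 3/7), Interval(2*pi, 4*sqrt(7)))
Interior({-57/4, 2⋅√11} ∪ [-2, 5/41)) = (-2, 5/41)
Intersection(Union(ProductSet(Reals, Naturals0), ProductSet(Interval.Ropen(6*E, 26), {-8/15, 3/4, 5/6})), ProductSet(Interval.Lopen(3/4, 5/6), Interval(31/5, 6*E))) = ProductSet(Interval.Lopen(3/4, 5/6), Range(7, 17, 1))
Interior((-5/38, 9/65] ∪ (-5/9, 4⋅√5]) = (-5/9, 4⋅√5)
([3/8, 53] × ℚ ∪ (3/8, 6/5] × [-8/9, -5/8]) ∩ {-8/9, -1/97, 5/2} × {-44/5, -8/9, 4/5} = {5/2} × {-44/5, -8/9, 4/5}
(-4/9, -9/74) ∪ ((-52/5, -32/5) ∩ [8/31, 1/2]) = (-4/9, -9/74)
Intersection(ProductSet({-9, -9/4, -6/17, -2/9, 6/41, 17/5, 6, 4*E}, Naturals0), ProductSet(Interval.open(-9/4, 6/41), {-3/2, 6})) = ProductSet({-6/17, -2/9}, {6})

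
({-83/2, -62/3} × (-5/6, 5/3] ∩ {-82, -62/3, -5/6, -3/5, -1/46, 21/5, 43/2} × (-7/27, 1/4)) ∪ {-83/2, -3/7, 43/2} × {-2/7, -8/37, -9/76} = ({-62/3} × (-7/27, 1/4)) ∪ ({-83/2, -3/7, 43/2} × {-2/7, -8/37, -9/76})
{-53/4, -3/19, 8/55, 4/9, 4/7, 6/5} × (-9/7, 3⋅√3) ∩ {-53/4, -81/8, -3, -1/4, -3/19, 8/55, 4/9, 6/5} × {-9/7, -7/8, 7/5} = {-53/4, -3/19, 8/55, 4/9, 6/5} × {-7/8, 7/5}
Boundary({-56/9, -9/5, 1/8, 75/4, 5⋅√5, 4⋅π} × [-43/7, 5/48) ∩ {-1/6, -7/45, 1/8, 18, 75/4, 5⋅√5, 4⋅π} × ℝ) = {1/8, 75/4, 5⋅√5, 4⋅π} × [-43/7, 5/48]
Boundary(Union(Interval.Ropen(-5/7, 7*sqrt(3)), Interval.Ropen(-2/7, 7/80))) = {-5/7, 7*sqrt(3)}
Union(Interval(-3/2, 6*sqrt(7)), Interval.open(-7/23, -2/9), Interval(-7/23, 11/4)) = Interval(-3/2, 6*sqrt(7))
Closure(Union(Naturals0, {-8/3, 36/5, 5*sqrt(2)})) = Union({-8/3, 36/5, 5*sqrt(2)}, Naturals0)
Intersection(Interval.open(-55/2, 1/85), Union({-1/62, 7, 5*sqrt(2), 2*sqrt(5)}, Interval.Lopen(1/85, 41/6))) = {-1/62}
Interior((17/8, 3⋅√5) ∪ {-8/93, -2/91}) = (17/8, 3⋅√5)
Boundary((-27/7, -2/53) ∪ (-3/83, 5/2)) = {-27/7, -2/53, -3/83, 5/2}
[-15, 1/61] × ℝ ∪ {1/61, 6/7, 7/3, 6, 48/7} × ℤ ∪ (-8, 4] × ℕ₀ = ([-15, 1/61] × ℝ) ∪ ((-8, 4] × ℕ₀) ∪ ({1/61, 6/7, 7/3, 6, 48/7} × ℤ)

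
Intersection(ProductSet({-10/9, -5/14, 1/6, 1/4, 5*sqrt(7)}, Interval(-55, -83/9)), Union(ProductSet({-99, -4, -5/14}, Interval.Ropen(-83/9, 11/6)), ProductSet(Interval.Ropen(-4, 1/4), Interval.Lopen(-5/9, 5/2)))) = ProductSet({-5/14}, {-83/9})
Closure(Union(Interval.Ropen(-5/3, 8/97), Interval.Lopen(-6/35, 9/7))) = Interval(-5/3, 9/7)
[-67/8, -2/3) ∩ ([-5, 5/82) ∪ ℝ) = [-67/8, -2/3)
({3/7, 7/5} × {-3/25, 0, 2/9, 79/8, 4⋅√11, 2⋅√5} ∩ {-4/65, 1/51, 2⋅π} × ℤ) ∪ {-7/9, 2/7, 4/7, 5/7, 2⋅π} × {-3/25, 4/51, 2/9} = {-7/9, 2/7, 4/7, 5/7, 2⋅π} × {-3/25, 4/51, 2/9}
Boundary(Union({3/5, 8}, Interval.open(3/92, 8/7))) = {3/92, 8/7, 8}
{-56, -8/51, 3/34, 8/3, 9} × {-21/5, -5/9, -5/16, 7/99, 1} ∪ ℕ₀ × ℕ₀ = (ℕ₀ × ℕ₀) ∪ ({-56, -8/51, 3/34, 8/3, 9} × {-21/5, -5/9, -5/16, 7/99, 1})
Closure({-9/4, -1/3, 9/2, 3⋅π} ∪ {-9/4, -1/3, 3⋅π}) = {-9/4, -1/3, 9/2, 3⋅π}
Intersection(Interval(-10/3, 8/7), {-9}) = EmptySet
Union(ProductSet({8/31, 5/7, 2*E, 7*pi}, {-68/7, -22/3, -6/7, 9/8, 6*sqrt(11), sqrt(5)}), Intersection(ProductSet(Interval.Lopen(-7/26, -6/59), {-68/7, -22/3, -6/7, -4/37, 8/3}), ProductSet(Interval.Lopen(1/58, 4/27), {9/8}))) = ProductSet({8/31, 5/7, 2*E, 7*pi}, {-68/7, -22/3, -6/7, 9/8, 6*sqrt(11), sqrt(5)})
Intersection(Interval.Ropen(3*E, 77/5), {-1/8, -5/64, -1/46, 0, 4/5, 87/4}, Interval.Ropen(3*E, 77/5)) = EmptySet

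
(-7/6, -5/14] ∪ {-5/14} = (-7/6, -5/14]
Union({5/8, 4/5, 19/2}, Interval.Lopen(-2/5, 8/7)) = Union({19/2}, Interval.Lopen(-2/5, 8/7))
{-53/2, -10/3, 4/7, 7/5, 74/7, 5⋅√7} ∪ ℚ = ℚ ∪ {5⋅√7}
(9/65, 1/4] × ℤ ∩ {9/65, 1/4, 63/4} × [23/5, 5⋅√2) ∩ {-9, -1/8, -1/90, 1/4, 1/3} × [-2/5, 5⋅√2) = {1/4} × {5, 6, 7}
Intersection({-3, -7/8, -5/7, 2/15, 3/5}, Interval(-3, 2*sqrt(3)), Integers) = {-3}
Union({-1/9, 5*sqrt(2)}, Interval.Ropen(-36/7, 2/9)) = Union({5*sqrt(2)}, Interval.Ropen(-36/7, 2/9))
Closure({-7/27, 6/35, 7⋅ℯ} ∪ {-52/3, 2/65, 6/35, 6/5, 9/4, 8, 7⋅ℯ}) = {-52/3, -7/27, 2/65, 6/35, 6/5, 9/4, 8, 7⋅ℯ}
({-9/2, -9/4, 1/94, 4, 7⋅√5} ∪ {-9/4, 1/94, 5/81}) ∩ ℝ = {-9/2, -9/4, 1/94, 5/81, 4, 7⋅√5}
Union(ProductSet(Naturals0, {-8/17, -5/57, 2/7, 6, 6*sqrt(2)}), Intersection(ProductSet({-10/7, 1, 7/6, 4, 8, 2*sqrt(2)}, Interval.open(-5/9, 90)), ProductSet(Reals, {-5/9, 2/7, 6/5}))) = Union(ProductSet({-10/7, 1, 7/6, 4, 8, 2*sqrt(2)}, {2/7, 6/5}), ProductSet(Naturals0, {-8/17, -5/57, 2/7, 6, 6*sqrt(2)}))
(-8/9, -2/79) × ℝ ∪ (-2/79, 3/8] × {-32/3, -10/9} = ((-8/9, -2/79) × ℝ) ∪ ((-2/79, 3/8] × {-32/3, -10/9})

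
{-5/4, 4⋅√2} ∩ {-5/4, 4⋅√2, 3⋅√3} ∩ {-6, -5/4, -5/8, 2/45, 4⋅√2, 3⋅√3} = {-5/4, 4⋅√2}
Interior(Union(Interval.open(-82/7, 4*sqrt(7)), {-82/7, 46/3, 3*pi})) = Interval.open(-82/7, 4*sqrt(7))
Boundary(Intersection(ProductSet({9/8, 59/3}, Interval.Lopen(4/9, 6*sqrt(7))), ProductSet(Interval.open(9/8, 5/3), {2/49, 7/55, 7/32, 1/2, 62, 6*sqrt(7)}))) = EmptySet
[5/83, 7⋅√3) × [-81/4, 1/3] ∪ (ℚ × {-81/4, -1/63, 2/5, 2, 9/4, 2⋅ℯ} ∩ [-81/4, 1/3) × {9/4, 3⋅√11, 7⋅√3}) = ((ℚ ∩ [-81/4, 1/3)) × {9/4}) ∪ ([5/83, 7⋅√3) × [-81/4, 1/3])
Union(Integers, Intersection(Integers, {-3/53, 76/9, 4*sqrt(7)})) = Integers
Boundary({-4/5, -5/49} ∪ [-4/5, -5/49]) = {-4/5, -5/49}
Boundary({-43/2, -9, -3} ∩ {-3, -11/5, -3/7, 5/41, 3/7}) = {-3}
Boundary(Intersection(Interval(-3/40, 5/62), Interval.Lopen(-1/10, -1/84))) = {-3/40, -1/84}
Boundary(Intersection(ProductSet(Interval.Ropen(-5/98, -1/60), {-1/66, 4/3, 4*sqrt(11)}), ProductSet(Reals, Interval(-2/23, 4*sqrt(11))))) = ProductSet(Interval(-5/98, -1/60), {-1/66, 4/3, 4*sqrt(11)})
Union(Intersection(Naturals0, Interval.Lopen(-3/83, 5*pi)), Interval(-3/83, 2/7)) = Union(Interval(-3/83, 2/7), Range(0, 16, 1))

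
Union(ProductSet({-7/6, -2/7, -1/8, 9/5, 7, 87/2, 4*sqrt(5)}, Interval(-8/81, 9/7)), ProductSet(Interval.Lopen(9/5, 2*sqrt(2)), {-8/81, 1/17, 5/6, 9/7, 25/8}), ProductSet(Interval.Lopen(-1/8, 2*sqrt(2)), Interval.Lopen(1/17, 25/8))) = Union(ProductSet({-7/6, -2/7, -1/8, 9/5, 7, 87/2, 4*sqrt(5)}, Interval(-8/81, 9/7)), ProductSet(Interval.Lopen(-1/8, 2*sqrt(2)), Interval.Lopen(1/17, 25/8)), ProductSet(Interval.Lopen(9/5, 2*sqrt(2)), {-8/81, 1/17, 5/6, 9/7, 25/8}))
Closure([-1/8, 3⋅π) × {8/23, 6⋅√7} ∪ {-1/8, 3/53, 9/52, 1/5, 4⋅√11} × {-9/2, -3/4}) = ({-1/8, 3/53, 9/52, 1/5, 4⋅√11} × {-9/2, -3/4}) ∪ ([-1/8, 3⋅π] × {8/23, 6⋅√7})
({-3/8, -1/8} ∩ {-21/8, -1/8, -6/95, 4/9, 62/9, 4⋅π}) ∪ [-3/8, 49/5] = [-3/8, 49/5]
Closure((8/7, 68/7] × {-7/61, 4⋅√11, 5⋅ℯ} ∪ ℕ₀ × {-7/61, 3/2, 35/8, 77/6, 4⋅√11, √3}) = (ℕ₀ × {-7/61, 3/2, 35/8, 77/6, 4⋅√11, √3}) ∪ ([8/7, 68/7] × {-7/61, 4⋅√11, 5⋅ℯ})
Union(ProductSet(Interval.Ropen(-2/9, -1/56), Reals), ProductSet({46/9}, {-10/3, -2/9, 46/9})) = Union(ProductSet({46/9}, {-10/3, -2/9, 46/9}), ProductSet(Interval.Ropen(-2/9, -1/56), Reals))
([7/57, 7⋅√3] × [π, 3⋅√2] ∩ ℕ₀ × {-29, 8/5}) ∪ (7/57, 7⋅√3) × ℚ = (7/57, 7⋅√3) × ℚ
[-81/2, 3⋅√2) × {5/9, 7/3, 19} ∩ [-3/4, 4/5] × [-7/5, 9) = [-3/4, 4/5] × {5/9, 7/3}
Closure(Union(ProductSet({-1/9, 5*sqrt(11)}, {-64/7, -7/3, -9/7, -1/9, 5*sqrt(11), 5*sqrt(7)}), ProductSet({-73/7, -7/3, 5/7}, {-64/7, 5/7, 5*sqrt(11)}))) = Union(ProductSet({-1/9, 5*sqrt(11)}, {-64/7, -7/3, -9/7, -1/9, 5*sqrt(11), 5*sqrt(7)}), ProductSet({-73/7, -7/3, 5/7}, {-64/7, 5/7, 5*sqrt(11)}))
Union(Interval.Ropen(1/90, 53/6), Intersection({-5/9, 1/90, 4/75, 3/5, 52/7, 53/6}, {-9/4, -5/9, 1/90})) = Union({-5/9}, Interval.Ropen(1/90, 53/6))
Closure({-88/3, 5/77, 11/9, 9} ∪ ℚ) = ℝ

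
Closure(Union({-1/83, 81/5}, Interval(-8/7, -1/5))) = Union({-1/83, 81/5}, Interval(-8/7, -1/5))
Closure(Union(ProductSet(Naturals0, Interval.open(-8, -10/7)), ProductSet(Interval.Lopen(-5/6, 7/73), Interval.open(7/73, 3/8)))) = Union(ProductSet({-5/6, 7/73}, Interval(7/73, 3/8)), ProductSet(Interval(-5/6, 7/73), {7/73, 3/8}), ProductSet(Interval.Lopen(-5/6, 7/73), Interval.open(7/73, 3/8)), ProductSet(Naturals0, Interval.open(-8, -10/7)), ProductSet(Union(Complement(Naturals0, Interval.open(-5/6, 7/73)), Naturals0), Interval(-8, -10/7)))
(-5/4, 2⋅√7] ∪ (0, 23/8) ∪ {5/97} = (-5/4, 2⋅√7]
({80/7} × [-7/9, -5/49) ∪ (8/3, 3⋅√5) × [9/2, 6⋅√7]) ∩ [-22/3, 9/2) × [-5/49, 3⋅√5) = (8/3, 9/2) × [9/2, 3⋅√5)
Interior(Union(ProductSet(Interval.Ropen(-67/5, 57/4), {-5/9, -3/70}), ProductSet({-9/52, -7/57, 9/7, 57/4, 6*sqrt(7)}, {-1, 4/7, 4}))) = EmptySet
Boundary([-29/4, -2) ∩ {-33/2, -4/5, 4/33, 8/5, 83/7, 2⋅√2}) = ∅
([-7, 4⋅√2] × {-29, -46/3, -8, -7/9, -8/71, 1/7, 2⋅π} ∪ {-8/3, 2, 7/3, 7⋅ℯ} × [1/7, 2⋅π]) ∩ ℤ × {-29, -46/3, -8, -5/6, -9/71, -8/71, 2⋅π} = {-7, -6, …, 5} × {-29, -46/3, -8, -8/71, 2⋅π}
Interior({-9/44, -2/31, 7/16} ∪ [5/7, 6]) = (5/7, 6)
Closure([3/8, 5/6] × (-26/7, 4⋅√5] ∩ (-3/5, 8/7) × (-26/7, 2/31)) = [3/8, 5/6] × [-26/7, 2/31]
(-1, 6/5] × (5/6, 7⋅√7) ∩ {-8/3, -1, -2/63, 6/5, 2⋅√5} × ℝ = {-2/63, 6/5} × (5/6, 7⋅√7)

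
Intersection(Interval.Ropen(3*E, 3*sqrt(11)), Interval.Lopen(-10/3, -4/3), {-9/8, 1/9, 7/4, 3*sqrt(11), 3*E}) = EmptySet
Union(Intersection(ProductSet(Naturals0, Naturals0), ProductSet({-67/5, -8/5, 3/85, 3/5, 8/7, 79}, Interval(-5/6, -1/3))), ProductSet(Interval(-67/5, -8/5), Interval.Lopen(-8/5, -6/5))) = ProductSet(Interval(-67/5, -8/5), Interval.Lopen(-8/5, -6/5))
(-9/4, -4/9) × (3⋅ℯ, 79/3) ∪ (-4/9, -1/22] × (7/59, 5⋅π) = ((-9/4, -4/9) × (3⋅ℯ, 79/3)) ∪ ((-4/9, -1/22] × (7/59, 5⋅π))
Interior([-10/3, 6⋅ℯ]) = (-10/3, 6⋅ℯ)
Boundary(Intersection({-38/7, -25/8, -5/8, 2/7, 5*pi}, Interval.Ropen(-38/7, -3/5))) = {-38/7, -25/8, -5/8}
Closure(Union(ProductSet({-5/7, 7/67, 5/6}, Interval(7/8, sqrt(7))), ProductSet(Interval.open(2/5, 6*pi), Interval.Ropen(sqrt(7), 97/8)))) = Union(ProductSet({2/5, 6*pi}, Interval(sqrt(7), 97/8)), ProductSet({-5/7, 7/67, 5/6}, Interval(7/8, sqrt(7))), ProductSet(Interval(2/5, 6*pi), {97/8, sqrt(7)}), ProductSet(Interval.open(2/5, 6*pi), Interval.Ropen(sqrt(7), 97/8)))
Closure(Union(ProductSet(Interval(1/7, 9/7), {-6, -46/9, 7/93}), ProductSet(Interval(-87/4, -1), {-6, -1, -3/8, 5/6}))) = Union(ProductSet(Interval(-87/4, -1), {-6, -1, -3/8, 5/6}), ProductSet(Interval(1/7, 9/7), {-6, -46/9, 7/93}))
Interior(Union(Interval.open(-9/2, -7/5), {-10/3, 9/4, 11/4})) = Interval.open(-9/2, -7/5)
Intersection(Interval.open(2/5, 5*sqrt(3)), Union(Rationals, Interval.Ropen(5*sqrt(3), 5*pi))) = Intersection(Interval.open(2/5, 5*sqrt(3)), Rationals)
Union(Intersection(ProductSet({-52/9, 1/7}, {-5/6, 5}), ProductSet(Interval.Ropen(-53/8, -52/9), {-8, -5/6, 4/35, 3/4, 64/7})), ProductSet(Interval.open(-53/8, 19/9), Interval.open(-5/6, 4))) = ProductSet(Interval.open(-53/8, 19/9), Interval.open(-5/6, 4))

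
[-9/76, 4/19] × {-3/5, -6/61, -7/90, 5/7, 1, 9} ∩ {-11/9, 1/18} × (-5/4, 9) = {1/18} × {-3/5, -6/61, -7/90, 5/7, 1}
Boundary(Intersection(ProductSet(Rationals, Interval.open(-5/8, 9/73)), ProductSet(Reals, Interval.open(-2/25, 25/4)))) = ProductSet(Reals, Interval(-2/25, 9/73))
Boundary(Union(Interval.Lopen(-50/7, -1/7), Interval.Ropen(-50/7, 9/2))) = {-50/7, 9/2}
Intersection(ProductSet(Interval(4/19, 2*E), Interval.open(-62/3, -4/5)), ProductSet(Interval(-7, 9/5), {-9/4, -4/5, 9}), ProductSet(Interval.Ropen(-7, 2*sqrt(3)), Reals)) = ProductSet(Interval(4/19, 9/5), {-9/4})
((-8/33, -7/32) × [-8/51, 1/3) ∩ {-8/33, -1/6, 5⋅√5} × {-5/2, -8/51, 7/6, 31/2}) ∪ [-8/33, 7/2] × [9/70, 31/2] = [-8/33, 7/2] × [9/70, 31/2]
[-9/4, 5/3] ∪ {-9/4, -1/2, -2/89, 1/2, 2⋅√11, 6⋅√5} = [-9/4, 5/3] ∪ {2⋅√11, 6⋅√5}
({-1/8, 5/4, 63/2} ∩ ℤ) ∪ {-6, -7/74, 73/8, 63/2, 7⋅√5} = {-6, -7/74, 73/8, 63/2, 7⋅√5}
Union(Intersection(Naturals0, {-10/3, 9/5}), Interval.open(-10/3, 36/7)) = Interval.open(-10/3, 36/7)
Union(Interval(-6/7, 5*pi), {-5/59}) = Interval(-6/7, 5*pi)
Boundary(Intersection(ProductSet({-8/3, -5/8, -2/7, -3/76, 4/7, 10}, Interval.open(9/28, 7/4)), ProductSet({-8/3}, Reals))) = ProductSet({-8/3}, Interval(9/28, 7/4))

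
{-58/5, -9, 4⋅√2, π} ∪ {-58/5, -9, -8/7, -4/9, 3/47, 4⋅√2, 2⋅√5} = {-58/5, -9, -8/7, -4/9, 3/47, 4⋅√2, 2⋅√5, π}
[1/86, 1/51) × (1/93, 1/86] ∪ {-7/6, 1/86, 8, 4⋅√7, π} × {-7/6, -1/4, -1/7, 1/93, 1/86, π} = ([1/86, 1/51) × (1/93, 1/86]) ∪ ({-7/6, 1/86, 8, 4⋅√7, π} × {-7/6, -1/4, -1/7, 1/93, 1/86, π})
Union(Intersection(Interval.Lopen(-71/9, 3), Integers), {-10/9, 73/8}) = Union({-10/9, 73/8}, Range(-7, 4, 1))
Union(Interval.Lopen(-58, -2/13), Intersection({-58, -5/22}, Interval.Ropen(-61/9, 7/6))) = Interval.Lopen(-58, -2/13)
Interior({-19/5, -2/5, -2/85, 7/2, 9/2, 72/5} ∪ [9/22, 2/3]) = (9/22, 2/3)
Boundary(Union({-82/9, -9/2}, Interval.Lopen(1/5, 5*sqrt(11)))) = {-82/9, -9/2, 1/5, 5*sqrt(11)}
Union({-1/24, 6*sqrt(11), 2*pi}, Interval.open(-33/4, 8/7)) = Union({6*sqrt(11), 2*pi}, Interval.open(-33/4, 8/7))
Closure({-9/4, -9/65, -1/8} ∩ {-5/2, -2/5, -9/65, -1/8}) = {-9/65, -1/8}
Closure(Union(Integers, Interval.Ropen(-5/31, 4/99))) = Union(Integers, Interval(-5/31, 4/99))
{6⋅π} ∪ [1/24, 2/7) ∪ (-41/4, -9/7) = (-41/4, -9/7) ∪ [1/24, 2/7) ∪ {6⋅π}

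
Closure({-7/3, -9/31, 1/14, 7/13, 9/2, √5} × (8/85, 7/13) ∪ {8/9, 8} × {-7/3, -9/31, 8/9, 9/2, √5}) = ({8/9, 8} × {-7/3, -9/31, 8/9, 9/2, √5}) ∪ ({-7/3, -9/31, 1/14, 7/13, 9/2, √5} × [8/85, 7/13])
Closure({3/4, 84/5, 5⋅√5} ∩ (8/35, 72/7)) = {3/4}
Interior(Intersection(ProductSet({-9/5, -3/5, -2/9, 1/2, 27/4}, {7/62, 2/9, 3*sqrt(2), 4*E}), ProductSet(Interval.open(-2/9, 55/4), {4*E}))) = EmptySet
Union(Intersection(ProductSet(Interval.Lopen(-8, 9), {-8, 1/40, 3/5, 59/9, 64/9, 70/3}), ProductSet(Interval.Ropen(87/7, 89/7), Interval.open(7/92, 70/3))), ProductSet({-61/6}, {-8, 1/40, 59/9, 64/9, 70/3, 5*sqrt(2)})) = ProductSet({-61/6}, {-8, 1/40, 59/9, 64/9, 70/3, 5*sqrt(2)})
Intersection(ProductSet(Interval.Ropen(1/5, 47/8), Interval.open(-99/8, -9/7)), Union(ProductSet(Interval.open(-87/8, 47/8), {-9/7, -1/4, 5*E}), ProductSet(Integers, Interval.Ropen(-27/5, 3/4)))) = ProductSet(Range(1, 6, 1), Interval.Ropen(-27/5, -9/7))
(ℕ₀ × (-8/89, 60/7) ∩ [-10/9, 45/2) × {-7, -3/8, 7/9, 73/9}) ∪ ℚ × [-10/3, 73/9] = ℚ × [-10/3, 73/9]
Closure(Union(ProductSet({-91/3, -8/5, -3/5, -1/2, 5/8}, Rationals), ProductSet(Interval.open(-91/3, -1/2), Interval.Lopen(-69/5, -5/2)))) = Union(ProductSet({-91/3, -1/2, 5/8}, Reals), ProductSet({-91/3, -8/5, -3/5, -1/2, 5/8}, Union(Interval(-oo, -69/5), Interval(-5/2, oo), Rationals)), ProductSet(Interval(-91/3, -1/2), {-69/5, -5/2}), ProductSet(Interval.open(-91/3, -1/2), Interval.Lopen(-69/5, -5/2)))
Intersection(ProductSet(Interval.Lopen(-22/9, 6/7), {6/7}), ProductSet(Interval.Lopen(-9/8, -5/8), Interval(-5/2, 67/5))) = ProductSet(Interval.Lopen(-9/8, -5/8), {6/7})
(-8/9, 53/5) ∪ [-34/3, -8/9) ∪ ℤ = ℤ ∪ [-34/3, -8/9) ∪ (-8/9, 53/5)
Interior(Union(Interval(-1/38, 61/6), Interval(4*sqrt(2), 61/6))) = Interval.open(-1/38, 61/6)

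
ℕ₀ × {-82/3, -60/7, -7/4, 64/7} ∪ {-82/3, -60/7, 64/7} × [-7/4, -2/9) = (ℕ₀ × {-82/3, -60/7, -7/4, 64/7}) ∪ ({-82/3, -60/7, 64/7} × [-7/4, -2/9))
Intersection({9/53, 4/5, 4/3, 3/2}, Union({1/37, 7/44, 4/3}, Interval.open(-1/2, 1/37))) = {4/3}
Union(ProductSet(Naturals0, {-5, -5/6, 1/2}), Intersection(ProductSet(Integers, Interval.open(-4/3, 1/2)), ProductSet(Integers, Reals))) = Union(ProductSet(Integers, Interval.open(-4/3, 1/2)), ProductSet(Naturals0, {-5, -5/6, 1/2}))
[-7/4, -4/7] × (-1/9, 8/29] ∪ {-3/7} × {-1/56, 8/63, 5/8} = ({-3/7} × {-1/56, 8/63, 5/8}) ∪ ([-7/4, -4/7] × (-1/9, 8/29])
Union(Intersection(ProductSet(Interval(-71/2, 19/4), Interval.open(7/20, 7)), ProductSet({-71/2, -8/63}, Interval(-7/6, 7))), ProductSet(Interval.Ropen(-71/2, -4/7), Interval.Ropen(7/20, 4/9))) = Union(ProductSet({-71/2, -8/63}, Interval.open(7/20, 7)), ProductSet(Interval.Ropen(-71/2, -4/7), Interval.Ropen(7/20, 4/9)))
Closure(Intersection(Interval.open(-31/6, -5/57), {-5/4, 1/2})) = {-5/4}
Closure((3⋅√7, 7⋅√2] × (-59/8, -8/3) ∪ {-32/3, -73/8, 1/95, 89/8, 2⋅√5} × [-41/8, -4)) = ({-32/3, -73/8, 1/95, 89/8, 2⋅√5} × [-41/8, -4]) ∪ ({7⋅√2, 3⋅√7} × [-59/8, -8/3]) ∪ ([3⋅√7, 7⋅√2] × {-59/8, -8/3}) ∪ ((3⋅√7, 7⋅√2] × (-59/8, -8/3))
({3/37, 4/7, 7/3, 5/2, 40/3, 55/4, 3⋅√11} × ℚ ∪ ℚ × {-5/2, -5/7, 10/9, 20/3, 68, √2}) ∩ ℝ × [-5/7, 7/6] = (ℚ × {-5/7, 10/9}) ∪ ({3/37, 4/7, 7/3, 5/2, 40/3, 55/4, 3⋅√11} × (ℚ ∩ [-5/7, 7/6]))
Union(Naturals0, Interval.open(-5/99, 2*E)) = Union(Interval.open(-5/99, 2*E), Naturals0)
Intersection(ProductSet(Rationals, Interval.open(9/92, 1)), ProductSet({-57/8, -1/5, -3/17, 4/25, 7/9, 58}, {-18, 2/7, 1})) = ProductSet({-57/8, -1/5, -3/17, 4/25, 7/9, 58}, {2/7})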